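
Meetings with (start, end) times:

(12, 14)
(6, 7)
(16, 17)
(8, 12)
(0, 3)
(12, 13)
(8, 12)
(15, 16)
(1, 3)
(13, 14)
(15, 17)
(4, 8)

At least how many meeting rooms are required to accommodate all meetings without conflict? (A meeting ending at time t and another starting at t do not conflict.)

2

Events (time:±→running): 0:+→1 1:+→2 … peak 2.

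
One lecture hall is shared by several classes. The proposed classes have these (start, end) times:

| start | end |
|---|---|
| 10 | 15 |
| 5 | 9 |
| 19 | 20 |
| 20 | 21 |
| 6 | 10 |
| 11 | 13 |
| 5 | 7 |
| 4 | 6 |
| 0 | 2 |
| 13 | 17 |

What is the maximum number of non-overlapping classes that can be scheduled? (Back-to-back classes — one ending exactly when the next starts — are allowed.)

7

Greedy by earliest finish: after sorting by end time, pick each interval compatible with the last pick.
Sorted by end: (0,2)  (4,6)  (5,7)  (5,9)  (6,10)  (11,13)  (10,15)  (13,17)  (19,20)  (20,21)
take (0,2); take (4,6); take (6,10); take (11,13); skip (10,15); take (13,17); take (19,20); take (20,21).
Selected 7 classes.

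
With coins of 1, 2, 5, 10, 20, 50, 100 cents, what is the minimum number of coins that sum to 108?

4

Greedy: take as many of the largest coin as possible, then repeat with the remainder.
108 − 1×100→8 − 1×5→3 − 1×2→1 − 1×1→0
Total coins = 1 + 1 + 1 + 1 = 4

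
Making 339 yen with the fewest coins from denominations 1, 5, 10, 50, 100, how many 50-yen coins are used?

0

Greedy: take as many of the largest coin as possible, then repeat with the remainder.
339 − 3×100→39 − 3×10→9 − 1×5→4 − 4×1→0
Count of 50: 0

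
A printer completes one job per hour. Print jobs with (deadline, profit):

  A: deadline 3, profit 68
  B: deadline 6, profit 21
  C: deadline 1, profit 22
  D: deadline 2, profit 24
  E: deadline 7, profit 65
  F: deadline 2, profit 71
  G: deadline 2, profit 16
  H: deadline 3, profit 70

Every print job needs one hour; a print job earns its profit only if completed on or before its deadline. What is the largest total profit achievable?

295

Sort by profit descending; place each in the latest free slot ≤ its deadline.
By profit: F(d2,71), H(d3,70), A(d3,68), E(d7,65), D(d2,24), C(d1,22), B(d6,21), G(d2,16)
F→slot 2; H→slot 3; A→slot 1; E→slot 7; D skipped; C skipped; B→slot 6; G skipped.
Profit = 68 + 71 + 70 + 21 + 65 = 295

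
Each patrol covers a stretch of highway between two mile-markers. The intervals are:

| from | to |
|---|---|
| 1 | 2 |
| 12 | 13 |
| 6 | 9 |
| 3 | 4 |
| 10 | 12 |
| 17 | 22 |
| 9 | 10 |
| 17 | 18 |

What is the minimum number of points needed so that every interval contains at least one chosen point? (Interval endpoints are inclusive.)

5

Sort by right endpoint; whenever an interval is uncovered, place a point at its right end.
By right end: [1,2]  [3,4]  [6,9]  [9,10]  [10,12]  [12,13]  [17,18]  [17,22]
[1,2] uncovered → point at 2; [3,4] uncovered → point at 4; [6,9] uncovered → point at 9; [10,12] uncovered → point at 12; [17,18] uncovered → point at 18.
Points: 2, 4, 9, 12, 18 (5 total).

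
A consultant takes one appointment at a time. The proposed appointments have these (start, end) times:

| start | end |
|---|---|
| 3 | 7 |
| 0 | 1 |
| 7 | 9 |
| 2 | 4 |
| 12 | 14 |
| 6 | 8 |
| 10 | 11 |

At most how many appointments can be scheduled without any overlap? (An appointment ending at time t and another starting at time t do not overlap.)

Sorted by end: (0,1)  (2,4)  (3,7)  (6,8)  (7,9)  (10,11)  (12,14)
take (0,1); take (2,4); take (6,8); take (10,11); take (12,14).
Selected 5 appointments.

5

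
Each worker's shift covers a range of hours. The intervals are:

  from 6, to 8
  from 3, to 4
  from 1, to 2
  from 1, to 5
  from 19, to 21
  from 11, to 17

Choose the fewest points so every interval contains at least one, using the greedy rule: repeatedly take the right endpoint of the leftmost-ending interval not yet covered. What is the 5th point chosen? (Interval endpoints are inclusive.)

By right end: [1,2]  [3,4]  [1,5]  [6,8]  [11,17]  [19,21]
[1,2] uncovered → point at 2; [3,4] uncovered → point at 4; [6,8] uncovered → point at 8; [11,17] uncovered → point at 17; [19,21] uncovered → point at 21.
Points: 2, 4, 8, 17, 21 (5 total).

21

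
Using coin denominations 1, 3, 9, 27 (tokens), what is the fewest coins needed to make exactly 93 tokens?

5

93 = 3×27 + 1×9 + 1×3
Total coins = 3 + 1 + 1 = 5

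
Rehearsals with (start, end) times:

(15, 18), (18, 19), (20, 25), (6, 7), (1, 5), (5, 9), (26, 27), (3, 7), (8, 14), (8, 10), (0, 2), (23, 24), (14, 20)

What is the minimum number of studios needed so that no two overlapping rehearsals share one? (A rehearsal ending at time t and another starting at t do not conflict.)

starts: [0, 1, 3, 5, 6, 8, 8, 14, 15, 18, 20, 23, 26]
ends:   [2, 5, 7, 7, 9, 10, 14, 18, 19, 20, 24, 25, 27]
s0→1 s1→2 e2→1 s3→2 e5→1 s5→2 s6→3  — peak 3.

3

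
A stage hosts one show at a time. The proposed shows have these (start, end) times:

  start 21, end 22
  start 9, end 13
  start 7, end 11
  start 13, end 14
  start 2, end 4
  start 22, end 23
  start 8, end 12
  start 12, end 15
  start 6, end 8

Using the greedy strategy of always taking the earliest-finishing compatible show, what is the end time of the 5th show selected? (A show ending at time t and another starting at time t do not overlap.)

Greedy by earliest finish: after sorting by end time, pick each interval compatible with the last pick.
Sorted by end: (2,4)  (6,8)  (7,11)  (8,12)  (9,13)  (13,14)  (12,15)  (21,22)  (22,23)
take (2,4); take (6,8); take (8,12); take (13,14); take (21,22); take (22,23).
Selected: (2,4) (6,8) (8,12) (13,14) (21,22) (22,23)

22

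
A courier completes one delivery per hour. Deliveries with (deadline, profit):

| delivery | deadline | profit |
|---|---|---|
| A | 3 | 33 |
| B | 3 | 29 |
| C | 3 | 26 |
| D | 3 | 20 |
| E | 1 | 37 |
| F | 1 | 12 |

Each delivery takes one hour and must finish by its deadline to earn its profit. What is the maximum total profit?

Sort by profit descending; place each in the latest free slot ≤ its deadline.
By profit: E(d1,37), A(d3,33), B(d3,29), C(d3,26), D(d3,20), F(d1,12)
E→slot 1; A→slot 3; B→slot 2; C skipped; D skipped; F skipped.
Profit = 37 + 29 + 33 = 99

99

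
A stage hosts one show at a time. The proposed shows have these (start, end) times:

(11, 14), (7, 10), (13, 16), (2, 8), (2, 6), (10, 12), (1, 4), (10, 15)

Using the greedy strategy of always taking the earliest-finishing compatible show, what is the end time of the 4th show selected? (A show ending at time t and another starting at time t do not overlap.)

By end time: (1,4), (2,6), (2,8), (7,10), (10,12), (11,14), (10,15), (13,16).
Pick (1,4); next start ≥ 4 → (7,10); next start ≥ 10 → (10,12); next start ≥ 12 → (13,16).
Selected: (1,4) (7,10) (10,12) (13,16)

16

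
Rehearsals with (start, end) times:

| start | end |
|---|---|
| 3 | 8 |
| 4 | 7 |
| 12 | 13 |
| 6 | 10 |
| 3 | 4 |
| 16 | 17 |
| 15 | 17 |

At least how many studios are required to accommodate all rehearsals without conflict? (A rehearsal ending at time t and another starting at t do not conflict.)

3

starts: [3, 3, 4, 6, 12, 15, 16]
ends:   [4, 7, 8, 10, 13, 17, 17]
s3→1 s3→2 e4→1 s4→2 s6→3  — peak 3.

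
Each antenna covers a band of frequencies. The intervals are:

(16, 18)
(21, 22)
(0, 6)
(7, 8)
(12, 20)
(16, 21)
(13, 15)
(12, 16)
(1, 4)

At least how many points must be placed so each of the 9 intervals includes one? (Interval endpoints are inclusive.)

Sorted: [1,4] [0,6] [7,8] [13,15] [12,16] [16,18] [12,20] [16,21] [21,22]
{[1,4],[0,6]} hit by 4; {[7,8]} hit by 8; {[13,15],[12,16]} hit by 15; {[16,18],[12,20],[16,21]} hit by 18; {[21,22]} hit by 22.
Points: 4, 8, 15, 18, 22 (5 total).

5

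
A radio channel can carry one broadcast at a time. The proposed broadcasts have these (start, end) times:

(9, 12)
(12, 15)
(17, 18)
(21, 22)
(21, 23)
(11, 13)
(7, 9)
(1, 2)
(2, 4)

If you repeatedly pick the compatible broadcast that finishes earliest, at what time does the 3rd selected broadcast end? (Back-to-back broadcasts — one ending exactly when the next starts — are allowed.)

9

Sort by end time and greedily take each interval whose start is ≥ the last chosen end.
By end time: (1,2), (2,4), (7,9), (9,12), (11,13), (12,15), (17,18), (21,22), (21,23).
Pick (1,2); next start ≥ 2 → (2,4); next start ≥ 4 → (7,9); next start ≥ 9 → (9,12); next start ≥ 12 → (12,15); next start ≥ 15 → (17,18); next start ≥ 18 → (21,22).
Selected: (1,2) (2,4) (7,9) (9,12) (12,15) (17,18) (21,22)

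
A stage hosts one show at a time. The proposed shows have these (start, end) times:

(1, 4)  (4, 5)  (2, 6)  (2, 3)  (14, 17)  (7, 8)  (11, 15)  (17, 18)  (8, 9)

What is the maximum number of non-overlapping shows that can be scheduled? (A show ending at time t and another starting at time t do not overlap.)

6

Sort by end time and greedily take each interval whose start is ≥ the last chosen end.
Sorted by end: (2,3)  (1,4)  (4,5)  (2,6)  (7,8)  (8,9)  (11,15)  (14,17)  (17,18)
take (2,3); take (4,5); skip (2,6); take (7,8); take (8,9); take (11,15); take (17,18).
Selected 6 shows.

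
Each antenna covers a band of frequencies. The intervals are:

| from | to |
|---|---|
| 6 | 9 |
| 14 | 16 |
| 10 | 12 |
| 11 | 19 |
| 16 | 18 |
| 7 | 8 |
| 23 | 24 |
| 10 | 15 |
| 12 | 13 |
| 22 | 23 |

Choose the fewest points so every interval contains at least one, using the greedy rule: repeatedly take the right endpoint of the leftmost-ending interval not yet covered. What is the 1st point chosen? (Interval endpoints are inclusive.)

Process intervals by earliest right end; each time one isn't hit yet, stab at its right endpoint.
By right end: [7,8]  [6,9]  [10,12]  [12,13]  [10,15]  [14,16]  [16,18]  [11,19]  [22,23]  [23,24]
[7,8] uncovered → point at 8; [10,12] uncovered → point at 12; [14,16] uncovered → point at 16; [22,23] uncovered → point at 23.
Points: 8, 12, 16, 23 (4 total).

8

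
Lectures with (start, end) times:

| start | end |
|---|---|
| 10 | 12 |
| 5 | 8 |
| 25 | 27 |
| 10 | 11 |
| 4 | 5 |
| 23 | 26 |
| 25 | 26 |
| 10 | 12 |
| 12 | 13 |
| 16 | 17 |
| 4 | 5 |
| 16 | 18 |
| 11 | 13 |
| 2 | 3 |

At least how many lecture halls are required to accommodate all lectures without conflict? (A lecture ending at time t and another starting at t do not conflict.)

3

The answer is the maximum number of intervals overlapping at any instant.
Events (time:±→running): 2:+→1 3:-→0 4:+→1 4:+→2 5:-→1 5:-→0 5:+→1 8:-→0 10:+→1 10:+→2 10:+→3 … peak 3.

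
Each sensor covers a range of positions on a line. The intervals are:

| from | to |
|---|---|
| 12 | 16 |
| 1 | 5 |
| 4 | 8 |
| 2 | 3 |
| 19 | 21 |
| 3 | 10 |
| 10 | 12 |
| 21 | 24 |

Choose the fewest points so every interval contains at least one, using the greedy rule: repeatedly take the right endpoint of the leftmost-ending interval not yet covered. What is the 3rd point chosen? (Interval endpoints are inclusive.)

12

By right end: [2,3]  [1,5]  [4,8]  [3,10]  [10,12]  [12,16]  [19,21]  [21,24]
[2,3] uncovered → point at 3; [4,8] uncovered → point at 8; [10,12] uncovered → point at 12; [19,21] uncovered → point at 21.
Points: 3, 8, 12, 21 (4 total).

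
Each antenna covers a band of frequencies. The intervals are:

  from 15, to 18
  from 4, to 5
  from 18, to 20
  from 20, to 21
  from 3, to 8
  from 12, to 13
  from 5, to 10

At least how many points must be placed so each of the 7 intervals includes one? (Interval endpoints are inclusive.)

Sort by right endpoint; whenever an interval is uncovered, place a point at its right end.
By right end: [4,5]  [3,8]  [5,10]  [12,13]  [15,18]  [18,20]  [20,21]
[4,5] uncovered → point at 5; [12,13] uncovered → point at 13; [15,18] uncovered → point at 18; [20,21] uncovered → point at 21.
Points: 5, 13, 18, 21 (4 total).

4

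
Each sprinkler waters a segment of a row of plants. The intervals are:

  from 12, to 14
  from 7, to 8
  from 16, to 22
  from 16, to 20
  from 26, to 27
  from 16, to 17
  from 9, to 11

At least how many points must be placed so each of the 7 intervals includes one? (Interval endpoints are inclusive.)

Sorted: [7,8] [9,11] [12,14] [16,17] [16,20] [16,22] [26,27]
{[7,8]} hit by 8; {[9,11]} hit by 11; {[12,14]} hit by 14; {[16,17],[16,20],[16,22]} hit by 17; {[26,27]} hit by 27.
Points: 8, 11, 14, 17, 27 (5 total).

5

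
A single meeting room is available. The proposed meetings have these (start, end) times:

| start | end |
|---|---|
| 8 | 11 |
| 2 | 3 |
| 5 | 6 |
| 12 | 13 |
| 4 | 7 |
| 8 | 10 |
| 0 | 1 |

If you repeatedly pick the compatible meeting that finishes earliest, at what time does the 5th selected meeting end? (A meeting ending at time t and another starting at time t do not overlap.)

Sort by end time and greedily take each interval whose start is ≥ the last chosen end.
Sorted by end: (0,1)  (2,3)  (5,6)  (4,7)  (8,10)  (8,11)  (12,13)
take (0,1); take (2,3); take (5,6); take (8,10); take (12,13).
Selected: (0,1) (2,3) (5,6) (8,10) (12,13)

13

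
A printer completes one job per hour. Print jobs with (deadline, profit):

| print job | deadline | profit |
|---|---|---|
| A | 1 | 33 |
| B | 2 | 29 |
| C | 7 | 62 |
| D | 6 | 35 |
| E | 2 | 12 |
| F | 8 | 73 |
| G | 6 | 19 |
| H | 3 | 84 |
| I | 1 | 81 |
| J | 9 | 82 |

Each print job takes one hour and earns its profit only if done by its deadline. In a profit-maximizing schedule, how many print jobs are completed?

Profit order: H=84 J=82 I=81 F=73 C=62 D=35 A=33 B=29 G=19 E=12
Assign: H→slot 3, J→slot 9, I→slot 1, F→slot 8, C→slot 7, D→slot 6, A skipped, B→slot 2, G→slot 5, E skipped.
Slots: [1:I] [2:B] [3:H] [5:G] [6:D] [7:C] [8:F] [9:J]
8 of 10 scheduled.

8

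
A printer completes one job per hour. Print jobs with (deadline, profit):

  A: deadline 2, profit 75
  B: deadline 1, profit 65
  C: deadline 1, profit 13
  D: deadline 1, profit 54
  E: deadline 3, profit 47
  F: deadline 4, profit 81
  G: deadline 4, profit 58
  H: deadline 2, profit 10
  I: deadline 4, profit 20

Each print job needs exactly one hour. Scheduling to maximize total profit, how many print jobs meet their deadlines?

4

By profit: F(d4,81), A(d2,75), B(d1,65), G(d4,58), D(d1,54), E(d3,47), I(d4,20), C(d1,13), H(d2,10)
F→slot 4; A→slot 2; B→slot 1; G→slot 3; D skipped; E skipped; I skipped; C skipped; H skipped.
4 of 9 scheduled.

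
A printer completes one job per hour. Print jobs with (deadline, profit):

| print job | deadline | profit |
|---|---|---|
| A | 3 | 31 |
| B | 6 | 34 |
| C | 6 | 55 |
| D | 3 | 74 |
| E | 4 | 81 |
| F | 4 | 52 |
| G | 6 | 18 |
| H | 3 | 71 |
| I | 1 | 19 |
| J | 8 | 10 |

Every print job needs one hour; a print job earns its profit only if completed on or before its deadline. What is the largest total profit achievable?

377

Profit order: E=81 D=74 H=71 C=55 F=52 B=34 A=31 I=19 G=18 J=10
Assign: E→slot 4, D→slot 3, H→slot 2, C→slot 6, F→slot 1, B→slot 5, A skipped, I skipped, G skipped, J→slot 8.
Slots: [1:F] [2:H] [3:D] [4:E] [5:B] [6:C] [8:J]
Profit = 52 + 71 + 74 + 81 + 34 + 55 + 10 = 377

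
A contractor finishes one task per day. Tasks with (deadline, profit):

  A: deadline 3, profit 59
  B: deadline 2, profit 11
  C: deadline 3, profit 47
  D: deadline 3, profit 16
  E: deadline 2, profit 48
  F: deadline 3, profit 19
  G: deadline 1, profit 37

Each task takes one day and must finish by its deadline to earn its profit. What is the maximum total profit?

154

Take jobs in profit order; each goes to the latest open slot no later than its deadline.
Profit order: A=59 E=48 C=47 G=37 F=19 D=16 B=11
Assign: A→slot 3, E→slot 2, C→slot 1, G skipped, F skipped, D skipped, B skipped.
Slots: [1:C] [2:E] [3:A]
Profit = 47 + 48 + 59 = 154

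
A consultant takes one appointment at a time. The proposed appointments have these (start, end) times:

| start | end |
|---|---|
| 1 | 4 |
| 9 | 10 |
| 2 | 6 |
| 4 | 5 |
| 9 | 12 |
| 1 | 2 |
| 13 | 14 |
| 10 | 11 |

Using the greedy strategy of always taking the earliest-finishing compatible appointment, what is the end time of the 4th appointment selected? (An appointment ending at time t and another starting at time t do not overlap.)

Order by finish time; keep every interval that doesn't clash with the previous kept one.
Sorted by end: (1,2)  (1,4)  (4,5)  (2,6)  (9,10)  (10,11)  (9,12)  (13,14)
take (1,2); take (4,5); take (9,10); take (10,11); skip (9,12); take (13,14).
Selected: (1,2) (4,5) (9,10) (10,11) (13,14)

11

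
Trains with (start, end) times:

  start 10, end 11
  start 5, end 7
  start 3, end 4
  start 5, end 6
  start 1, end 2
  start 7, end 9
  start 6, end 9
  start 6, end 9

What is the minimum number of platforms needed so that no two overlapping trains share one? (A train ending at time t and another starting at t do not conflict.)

3

Count concurrent intervals with a sweep; the peak is the room count.
starts: [1, 3, 5, 5, 6, 6, 7, 10]
ends:   [2, 4, 6, 7, 9, 9, 9, 11]
s1→1 e2→0 s3→1 e4→0 s5→1 s5→2 e6→1 s6→2 s6→3  — peak 3.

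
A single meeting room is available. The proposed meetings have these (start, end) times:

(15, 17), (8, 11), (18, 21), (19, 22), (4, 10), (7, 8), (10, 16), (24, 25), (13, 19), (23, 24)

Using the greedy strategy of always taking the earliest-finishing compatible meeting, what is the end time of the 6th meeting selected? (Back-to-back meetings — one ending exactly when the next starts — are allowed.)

25

Sorted by end: (7,8)  (4,10)  (8,11)  (10,16)  (15,17)  (13,19)  (18,21)  (19,22)  (23,24)  (24,25)
take (7,8); skip (4,10); take (8,11); take (15,17); take (18,21); skip (19,22); take (23,24); take (24,25).
Selected: (7,8) (8,11) (15,17) (18,21) (23,24) (24,25)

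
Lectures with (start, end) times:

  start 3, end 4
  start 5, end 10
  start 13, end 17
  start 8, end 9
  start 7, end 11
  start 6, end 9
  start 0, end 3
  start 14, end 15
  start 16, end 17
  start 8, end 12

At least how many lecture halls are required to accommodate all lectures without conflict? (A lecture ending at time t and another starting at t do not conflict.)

5

The answer is the maximum number of intervals overlapping at any instant.
Events (time:±→running): 0:+→1 3:-→0 3:+→1 4:-→0 5:+→1 6:+→2 7:+→3 8:+→4 8:+→5 … peak 5.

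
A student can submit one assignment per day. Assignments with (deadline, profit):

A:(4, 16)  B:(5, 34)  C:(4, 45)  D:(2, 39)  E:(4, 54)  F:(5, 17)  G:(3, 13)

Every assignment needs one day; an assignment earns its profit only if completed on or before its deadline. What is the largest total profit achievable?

189

Take jobs in profit order; each goes to the latest open slot no later than its deadline.
Profit order: E=54 C=45 D=39 B=34 F=17 A=16 G=13
Assign: E→slot 4, C→slot 3, D→slot 2, B→slot 5, F→slot 1, A skipped, G skipped.
Slots: [1:F] [2:D] [3:C] [4:E] [5:B]
Profit = 17 + 39 + 45 + 54 + 34 = 189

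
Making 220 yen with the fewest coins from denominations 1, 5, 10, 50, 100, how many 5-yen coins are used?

220 = 2×100 + 2×10
Count of 5: 0

0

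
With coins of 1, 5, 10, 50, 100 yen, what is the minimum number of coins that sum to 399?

13

Greedy: take as many of the largest coin as possible, then repeat with the remainder.
399 − 3×100→99 − 1×50→49 − 4×10→9 − 1×5→4 − 4×1→0
Total coins = 3 + 1 + 4 + 1 + 4 = 13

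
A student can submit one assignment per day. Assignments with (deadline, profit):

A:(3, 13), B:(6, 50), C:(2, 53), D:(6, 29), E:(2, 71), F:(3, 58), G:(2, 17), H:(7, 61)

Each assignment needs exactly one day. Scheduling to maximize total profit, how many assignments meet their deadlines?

6

Take jobs in profit order; each goes to the latest open slot no later than its deadline.
By profit: E(d2,71), H(d7,61), F(d3,58), C(d2,53), B(d6,50), D(d6,29), G(d2,17), A(d3,13)
E→slot 2; H→slot 7; F→slot 3; C→slot 1; B→slot 6; D→slot 5; G skipped; A skipped.
6 of 8 scheduled.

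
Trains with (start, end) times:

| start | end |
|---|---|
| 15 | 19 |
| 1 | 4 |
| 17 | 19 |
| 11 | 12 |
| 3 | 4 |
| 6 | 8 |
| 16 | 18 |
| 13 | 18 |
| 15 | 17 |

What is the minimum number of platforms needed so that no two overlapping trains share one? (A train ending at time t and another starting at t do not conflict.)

Count concurrent intervals with a sweep; the peak is the room count.
Events (time:±→running): 1:+→1 3:+→2 4:-→1 4:-→0 6:+→1 8:-→0 11:+→1 12:-→0 13:+→1 15:+→2 15:+→3 16:+→4 … peak 4.

4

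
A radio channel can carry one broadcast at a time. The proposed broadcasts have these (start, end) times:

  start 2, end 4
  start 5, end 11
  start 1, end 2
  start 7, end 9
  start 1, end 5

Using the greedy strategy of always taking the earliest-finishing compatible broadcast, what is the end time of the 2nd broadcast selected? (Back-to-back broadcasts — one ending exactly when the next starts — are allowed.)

4

Order by finish time; keep every interval that doesn't clash with the previous kept one.
By end time: (1,2), (2,4), (1,5), (7,9), (5,11).
Pick (1,2); next start ≥ 2 → (2,4); next start ≥ 4 → (7,9).
Selected: (1,2) (2,4) (7,9)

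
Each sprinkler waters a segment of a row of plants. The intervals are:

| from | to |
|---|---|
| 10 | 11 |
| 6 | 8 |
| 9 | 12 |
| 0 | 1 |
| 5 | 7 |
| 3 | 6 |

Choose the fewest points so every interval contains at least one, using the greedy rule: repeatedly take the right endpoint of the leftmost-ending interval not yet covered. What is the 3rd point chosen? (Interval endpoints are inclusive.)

Process intervals by earliest right end; each time one isn't hit yet, stab at its right endpoint.
Sorted: [0,1] [3,6] [5,7] [6,8] [10,11] [9,12]
{[0,1]} hit by 1; {[3,6],[5,7],[6,8]} hit by 6; {[10,11],[9,12]} hit by 11.
Points: 1, 6, 11 (3 total).

11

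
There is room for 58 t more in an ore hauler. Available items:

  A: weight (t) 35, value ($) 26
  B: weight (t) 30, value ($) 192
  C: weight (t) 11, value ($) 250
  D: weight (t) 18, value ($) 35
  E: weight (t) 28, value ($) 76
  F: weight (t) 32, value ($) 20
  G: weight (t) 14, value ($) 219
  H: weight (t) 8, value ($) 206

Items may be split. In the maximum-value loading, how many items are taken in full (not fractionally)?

Greedy by value/weight ratio, highest first.
Ratios (sorted): H 25.75, C 22.73, G 15.64, B 6.40, E 2.71, D 1.94, A 0.74, F 0.62
take H (8 @ 206); take C (11 @ 250); take G (14 @ 219); take 25/30 of B → 160.00. Capacity used 58/58.
3 item(s) taken whole; one partial (take 25/30 of B).

3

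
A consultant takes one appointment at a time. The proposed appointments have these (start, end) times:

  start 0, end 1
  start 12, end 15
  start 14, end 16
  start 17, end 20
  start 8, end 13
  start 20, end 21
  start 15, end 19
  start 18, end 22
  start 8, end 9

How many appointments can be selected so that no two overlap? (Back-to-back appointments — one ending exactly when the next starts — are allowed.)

5

Order by finish time; keep every interval that doesn't clash with the previous kept one.
By end time: (0,1), (8,9), (8,13), (12,15), (14,16), (15,19), (17,20), (20,21), (18,22).
Pick (0,1); next start ≥ 1 → (8,9); next start ≥ 9 → (12,15); next start ≥ 15 → (15,19); next start ≥ 19 → (20,21).
Selected 5 appointments.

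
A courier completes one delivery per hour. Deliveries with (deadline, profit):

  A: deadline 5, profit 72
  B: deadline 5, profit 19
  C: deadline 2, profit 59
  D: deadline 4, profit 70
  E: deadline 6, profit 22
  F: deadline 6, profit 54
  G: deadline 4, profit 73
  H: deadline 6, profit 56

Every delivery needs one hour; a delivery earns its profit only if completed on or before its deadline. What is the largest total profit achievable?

384

Profit order: G=73 A=72 D=70 C=59 H=56 F=54 E=22 B=19
Assign: G→slot 4, A→slot 5, D→slot 3, C→slot 2, H→slot 6, F→slot 1, E skipped, B skipped.
Slots: [1:F] [2:C] [3:D] [4:G] [5:A] [6:H]
Profit = 54 + 59 + 70 + 73 + 72 + 56 = 384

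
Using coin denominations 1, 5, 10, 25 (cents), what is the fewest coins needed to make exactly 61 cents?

4

Use the largest denomination that fits, subtract, and repeat.
61 − 2×25→11 − 1×10→1 − 1×1→0
Total coins = 2 + 1 + 1 = 4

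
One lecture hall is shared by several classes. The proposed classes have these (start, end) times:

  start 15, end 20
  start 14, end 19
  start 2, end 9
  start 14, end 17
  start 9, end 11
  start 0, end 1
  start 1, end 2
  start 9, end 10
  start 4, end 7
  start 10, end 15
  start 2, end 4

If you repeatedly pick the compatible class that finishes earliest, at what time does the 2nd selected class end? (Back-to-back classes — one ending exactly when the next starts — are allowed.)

By end time: (0,1), (1,2), (2,4), (4,7), (2,9), (9,10), (9,11), (10,15), (14,17), (14,19), (15,20).
Pick (0,1); next start ≥ 1 → (1,2); next start ≥ 2 → (2,4); next start ≥ 4 → (4,7); next start ≥ 7 → (9,10); next start ≥ 10 → (10,15); next start ≥ 15 → (15,20).
Selected: (0,1) (1,2) (2,4) (4,7) (9,10) (10,15) (15,20)

2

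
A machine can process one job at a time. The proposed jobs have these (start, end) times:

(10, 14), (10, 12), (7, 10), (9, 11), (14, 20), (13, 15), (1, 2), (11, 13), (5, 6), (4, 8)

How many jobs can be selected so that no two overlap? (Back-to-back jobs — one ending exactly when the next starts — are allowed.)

5

Order by finish time; keep every interval that doesn't clash with the previous kept one.
By end time: (1,2), (5,6), (4,8), (7,10), (9,11), (10,12), (11,13), (10,14), (13,15), (14,20).
Pick (1,2); next start ≥ 2 → (5,6); next start ≥ 6 → (7,10); next start ≥ 10 → (10,12); next start ≥ 12 → (13,15).
Selected 5 jobs.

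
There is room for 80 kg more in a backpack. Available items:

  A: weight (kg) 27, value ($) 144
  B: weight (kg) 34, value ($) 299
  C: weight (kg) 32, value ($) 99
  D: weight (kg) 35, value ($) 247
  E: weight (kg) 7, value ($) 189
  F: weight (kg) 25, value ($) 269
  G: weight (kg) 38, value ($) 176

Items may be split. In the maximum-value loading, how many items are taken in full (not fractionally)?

Greedy by value/weight ratio, highest first.
Ratios (sorted): E 27.00, F 10.76, B 8.79, D 7.06, A 5.33, G 4.63, C 3.09
take E (7 @ 189); take F (25 @ 269); take B (34 @ 299); take 14/35 of D → 98.80. Capacity used 80/80.
3 item(s) taken whole; one partial (take 14/35 of D).

3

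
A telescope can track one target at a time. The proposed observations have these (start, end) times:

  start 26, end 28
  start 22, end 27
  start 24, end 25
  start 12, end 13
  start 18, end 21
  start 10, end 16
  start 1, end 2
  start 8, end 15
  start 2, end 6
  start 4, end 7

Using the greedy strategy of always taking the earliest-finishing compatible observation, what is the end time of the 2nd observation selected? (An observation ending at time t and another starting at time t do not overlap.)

6

Order by finish time; keep every interval that doesn't clash with the previous kept one.
By end time: (1,2), (2,6), (4,7), (12,13), (8,15), (10,16), (18,21), (24,25), (22,27), (26,28).
Pick (1,2); next start ≥ 2 → (2,6); next start ≥ 6 → (12,13); next start ≥ 13 → (18,21); next start ≥ 21 → (24,25); next start ≥ 25 → (26,28).
Selected: (1,2) (2,6) (12,13) (18,21) (24,25) (26,28)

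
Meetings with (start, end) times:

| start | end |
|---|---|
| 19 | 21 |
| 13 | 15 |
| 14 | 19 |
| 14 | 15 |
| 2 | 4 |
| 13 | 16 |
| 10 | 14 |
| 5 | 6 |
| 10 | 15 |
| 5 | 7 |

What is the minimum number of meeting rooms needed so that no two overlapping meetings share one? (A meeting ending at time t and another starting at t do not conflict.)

5

Count concurrent intervals with a sweep; the peak is the room count.
starts: [2, 5, 5, 10, 10, 13, 13, 14, 14, 19]
ends:   [4, 6, 7, 14, 15, 15, 15, 16, 19, 21]
s2→1 e4→0 s5→1 s5→2 e6→1 e7→0 s10→1 s10→2 s13→3 s13→4 e14→3 s14→4 s14→5  — peak 5.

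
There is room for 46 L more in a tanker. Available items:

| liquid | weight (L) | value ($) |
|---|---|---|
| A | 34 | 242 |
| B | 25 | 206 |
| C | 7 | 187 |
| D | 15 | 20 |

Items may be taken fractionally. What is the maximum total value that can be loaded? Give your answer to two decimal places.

Sort by value per unit weight and fill in that order.
Order: C (187/7=26.71) > B (206/25=8.24) > A (242/34=7.12) > D (20/15=1.33)
Fill: take C (7 @ 187) → take B (25 @ 206) → take 14/34 of A → 99.65; 46/46 used.
Total value = 492.65

492.65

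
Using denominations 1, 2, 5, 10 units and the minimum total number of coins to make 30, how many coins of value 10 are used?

30 − 3×10→0
Count of 10: 3

3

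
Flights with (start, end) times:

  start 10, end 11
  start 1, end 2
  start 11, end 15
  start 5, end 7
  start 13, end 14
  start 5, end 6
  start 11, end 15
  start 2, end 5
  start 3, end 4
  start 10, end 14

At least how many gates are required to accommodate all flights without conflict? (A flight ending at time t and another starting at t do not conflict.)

The answer is the maximum number of intervals overlapping at any instant.
Events (time:±→running): 1:+→1 2:-→0 2:+→1 3:+→2 4:-→1 5:-→0 5:+→1 5:+→2 6:-→1 7:-→0 10:+→1 10:+→2 11:-→1 11:+→2 11:+→3 13:+→4 … peak 4.

4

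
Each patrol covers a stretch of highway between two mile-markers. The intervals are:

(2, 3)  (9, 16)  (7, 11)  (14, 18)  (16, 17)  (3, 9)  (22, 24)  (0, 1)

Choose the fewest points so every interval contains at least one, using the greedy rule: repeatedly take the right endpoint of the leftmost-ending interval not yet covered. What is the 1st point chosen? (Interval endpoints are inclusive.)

Sorted: [0,1] [2,3] [3,9] [7,11] [9,16] [16,17] [14,18] [22,24]
{[0,1]} hit by 1; {[2,3],[3,9]} hit by 3; {[7,11],[9,16]} hit by 11; {[16,17],[14,18]} hit by 17; {[22,24]} hit by 24.
Points: 1, 3, 11, 17, 24 (5 total).

1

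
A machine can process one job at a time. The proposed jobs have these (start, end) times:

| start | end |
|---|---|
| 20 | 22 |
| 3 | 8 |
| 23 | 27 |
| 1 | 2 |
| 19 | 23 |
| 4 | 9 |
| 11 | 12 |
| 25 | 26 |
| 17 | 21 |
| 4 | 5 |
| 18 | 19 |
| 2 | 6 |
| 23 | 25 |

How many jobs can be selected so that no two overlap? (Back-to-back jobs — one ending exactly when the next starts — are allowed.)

Sort by end time and greedily take each interval whose start is ≥ the last chosen end.
Sorted by end: (1,2)  (4,5)  (2,6)  (3,8)  (4,9)  (11,12)  (18,19)  (17,21)  (20,22)  (19,23)  (23,25)  (25,26)  (23,27)
take (1,2); take (4,5); skip (2,6); take (11,12); take (18,19); take (20,22); skip (19,23); take (23,25); take (25,26).
Selected 7 jobs.

7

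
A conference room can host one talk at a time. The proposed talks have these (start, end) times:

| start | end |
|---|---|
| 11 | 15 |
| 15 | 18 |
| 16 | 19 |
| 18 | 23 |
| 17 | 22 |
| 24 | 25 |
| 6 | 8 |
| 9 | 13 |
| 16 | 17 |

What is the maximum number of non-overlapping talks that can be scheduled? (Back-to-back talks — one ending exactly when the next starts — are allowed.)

Greedy by earliest finish: after sorting by end time, pick each interval compatible with the last pick.
By end time: (6,8), (9,13), (11,15), (16,17), (15,18), (16,19), (17,22), (18,23), (24,25).
Pick (6,8); next start ≥ 8 → (9,13); next start ≥ 13 → (16,17); next start ≥ 17 → (17,22); next start ≥ 22 → (24,25).
Selected 5 talks.

5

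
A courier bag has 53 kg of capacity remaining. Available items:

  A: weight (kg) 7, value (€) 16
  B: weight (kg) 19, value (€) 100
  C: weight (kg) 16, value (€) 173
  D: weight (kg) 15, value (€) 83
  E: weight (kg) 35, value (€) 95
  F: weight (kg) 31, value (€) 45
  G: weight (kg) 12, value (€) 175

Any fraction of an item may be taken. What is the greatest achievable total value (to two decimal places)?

483.63

Ratios (sorted): G 14.58, C 10.81, D 5.53, B 5.26, E 2.71, A 2.29, F 1.45
take G (12 @ 175); take C (16 @ 173); take D (15 @ 83); take 10/19 of B → 52.63. Capacity used 53/53.
Total value = 483.63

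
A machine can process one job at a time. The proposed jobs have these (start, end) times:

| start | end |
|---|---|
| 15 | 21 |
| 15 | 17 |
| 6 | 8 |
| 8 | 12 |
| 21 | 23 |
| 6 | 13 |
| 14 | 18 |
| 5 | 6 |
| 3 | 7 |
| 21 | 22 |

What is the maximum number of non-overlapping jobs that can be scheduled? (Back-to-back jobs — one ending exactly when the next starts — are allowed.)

5

Greedy by earliest finish: after sorting by end time, pick each interval compatible with the last pick.
By end time: (5,6), (3,7), (6,8), (8,12), (6,13), (15,17), (14,18), (15,21), (21,22), (21,23).
Pick (5,6); next start ≥ 6 → (6,8); next start ≥ 8 → (8,12); next start ≥ 12 → (15,17); next start ≥ 17 → (21,22).
Selected 5 jobs.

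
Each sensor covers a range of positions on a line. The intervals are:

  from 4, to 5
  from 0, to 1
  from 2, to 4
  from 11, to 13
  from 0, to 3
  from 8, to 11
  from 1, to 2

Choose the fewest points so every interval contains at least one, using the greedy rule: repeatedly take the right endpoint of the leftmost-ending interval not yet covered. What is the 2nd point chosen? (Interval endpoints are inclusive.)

Process intervals by earliest right end; each time one isn't hit yet, stab at its right endpoint.
Sorted: [0,1] [1,2] [0,3] [2,4] [4,5] [8,11] [11,13]
{[0,1],[1,2],[0,3]} hit by 1; {[2,4],[4,5]} hit by 4; {[8,11],[11,13]} hit by 11.
Points: 1, 4, 11 (3 total).

4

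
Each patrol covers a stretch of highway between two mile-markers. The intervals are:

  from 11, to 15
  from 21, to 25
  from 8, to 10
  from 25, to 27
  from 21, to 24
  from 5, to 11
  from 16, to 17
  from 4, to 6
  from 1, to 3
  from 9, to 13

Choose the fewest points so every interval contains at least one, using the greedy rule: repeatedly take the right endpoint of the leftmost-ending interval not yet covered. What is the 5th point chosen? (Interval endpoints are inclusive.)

17

Sorted: [1,3] [4,6] [8,10] [5,11] [9,13] [11,15] [16,17] [21,24] [21,25] [25,27]
{[1,3]} hit by 3; {[4,6]} hit by 6; {[8,10],[5,11],[9,13]} hit by 10; {[11,15]} hit by 15; {[16,17]} hit by 17; {[21,24],[21,25]} hit by 24; {[25,27]} hit by 27.
Points: 3, 6, 10, 15, 17, 24, 27 (7 total).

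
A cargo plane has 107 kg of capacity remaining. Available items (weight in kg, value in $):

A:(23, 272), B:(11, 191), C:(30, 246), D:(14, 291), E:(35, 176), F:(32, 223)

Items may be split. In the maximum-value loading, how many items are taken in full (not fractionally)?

4

Ratios (sorted): D 20.79, B 17.36, A 11.83, C 8.20, F 6.97, E 5.03
take D (14 @ 291); take B (11 @ 191); take A (23 @ 272); take C (30 @ 246); take 29/32 of F → 202.09. Capacity used 107/107.
4 item(s) taken whole; one partial (take 29/32 of F).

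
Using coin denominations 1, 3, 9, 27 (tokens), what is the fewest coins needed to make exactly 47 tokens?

5

Greedy: take as many of the largest coin as possible, then repeat with the remainder.
47 = 1×27 + 2×9 + 2×1
Total coins = 1 + 2 + 2 = 5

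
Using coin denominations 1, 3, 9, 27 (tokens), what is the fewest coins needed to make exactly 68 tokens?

6

Use the largest denomination that fits, subtract, and repeat.
68 = 2×27 + 1×9 + 1×3 + 2×1
Total coins = 2 + 1 + 1 + 2 = 6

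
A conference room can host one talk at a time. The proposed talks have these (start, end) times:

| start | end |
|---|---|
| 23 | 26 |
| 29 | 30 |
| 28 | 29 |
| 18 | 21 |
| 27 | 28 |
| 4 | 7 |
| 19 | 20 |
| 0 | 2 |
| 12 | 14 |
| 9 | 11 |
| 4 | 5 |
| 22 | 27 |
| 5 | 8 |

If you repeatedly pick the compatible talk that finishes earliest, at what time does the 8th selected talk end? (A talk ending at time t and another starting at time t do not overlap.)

28

Sorted by end: (0,2)  (4,5)  (4,7)  (5,8)  (9,11)  (12,14)  (19,20)  (18,21)  (23,26)  (22,27)  (27,28)  (28,29)  (29,30)
take (0,2); take (4,5); skip (4,7); take (5,8); take (9,11); take (12,14); take (19,20); take (23,26); take (27,28); take (28,29); take (29,30).
Selected: (0,2) (4,5) (5,8) (9,11) (12,14) (19,20) (23,26) (27,28) (28,29) (29,30)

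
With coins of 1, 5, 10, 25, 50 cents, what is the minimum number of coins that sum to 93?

7

93 = 1×50 + 1×25 + 1×10 + 1×5 + 3×1
Total coins = 1 + 1 + 1 + 1 + 3 = 7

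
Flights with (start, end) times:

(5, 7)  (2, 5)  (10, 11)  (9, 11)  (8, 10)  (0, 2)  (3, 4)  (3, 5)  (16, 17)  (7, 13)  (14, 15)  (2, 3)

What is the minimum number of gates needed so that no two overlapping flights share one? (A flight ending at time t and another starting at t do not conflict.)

3

The answer is the maximum number of intervals overlapping at any instant.
starts: [0, 2, 2, 3, 3, 5, 7, 8, 9, 10, 14, 16]
ends:   [2, 3, 4, 5, 5, 7, 10, 11, 11, 13, 15, 17]
s0→1 e2→0 s2→1 s2→2 e3→1 s3→2 s3→3  — peak 3.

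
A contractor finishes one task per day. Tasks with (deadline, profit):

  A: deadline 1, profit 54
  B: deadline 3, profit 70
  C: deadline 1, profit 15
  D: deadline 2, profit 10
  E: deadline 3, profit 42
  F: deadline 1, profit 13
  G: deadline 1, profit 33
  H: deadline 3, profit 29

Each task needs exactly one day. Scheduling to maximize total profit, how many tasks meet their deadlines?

By profit: B(d3,70), A(d1,54), E(d3,42), G(d1,33), H(d3,29), C(d1,15), F(d1,13), D(d2,10)
B→slot 3; A→slot 1; E→slot 2; G skipped; H skipped; C skipped; F skipped; D skipped.
3 of 8 scheduled.

3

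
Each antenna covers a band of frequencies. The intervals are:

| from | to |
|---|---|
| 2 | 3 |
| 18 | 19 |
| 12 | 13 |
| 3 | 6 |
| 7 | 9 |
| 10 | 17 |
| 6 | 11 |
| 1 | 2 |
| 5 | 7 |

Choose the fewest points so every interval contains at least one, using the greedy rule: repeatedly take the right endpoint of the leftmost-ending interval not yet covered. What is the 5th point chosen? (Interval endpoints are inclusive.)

19

Sort by right endpoint; whenever an interval is uncovered, place a point at its right end.
Sorted: [1,2] [2,3] [3,6] [5,7] [7,9] [6,11] [12,13] [10,17] [18,19]
{[1,2],[2,3]} hit by 2; {[3,6],[5,7]} hit by 6; {[7,9],[6,11]} hit by 9; {[12,13],[10,17]} hit by 13; {[18,19]} hit by 19.
Points: 2, 6, 9, 13, 19 (5 total).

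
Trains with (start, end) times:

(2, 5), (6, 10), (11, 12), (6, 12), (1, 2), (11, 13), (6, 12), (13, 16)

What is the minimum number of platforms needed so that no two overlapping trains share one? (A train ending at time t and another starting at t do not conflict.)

4

starts: [1, 2, 6, 6, 6, 11, 11, 13]
ends:   [2, 5, 10, 12, 12, 12, 13, 16]
s1→1 e2→0 s2→1 e5→0 s6→1 s6→2 s6→3 e10→2 s11→3 s11→4  — peak 4.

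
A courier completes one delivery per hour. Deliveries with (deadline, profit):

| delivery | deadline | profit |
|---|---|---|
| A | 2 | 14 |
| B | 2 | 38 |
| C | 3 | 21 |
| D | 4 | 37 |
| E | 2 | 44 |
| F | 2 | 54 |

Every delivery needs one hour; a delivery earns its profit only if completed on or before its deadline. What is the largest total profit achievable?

Take jobs in profit order; each goes to the latest open slot no later than its deadline.
By profit: F(d2,54), E(d2,44), B(d2,38), D(d4,37), C(d3,21), A(d2,14)
F→slot 2; E→slot 1; B skipped; D→slot 4; C→slot 3; A skipped.
Profit = 44 + 54 + 21 + 37 = 156

156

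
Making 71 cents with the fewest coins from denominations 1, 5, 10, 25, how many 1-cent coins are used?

71 − 2×25→21 − 2×10→1 − 1×1→0
Count of 1: 1

1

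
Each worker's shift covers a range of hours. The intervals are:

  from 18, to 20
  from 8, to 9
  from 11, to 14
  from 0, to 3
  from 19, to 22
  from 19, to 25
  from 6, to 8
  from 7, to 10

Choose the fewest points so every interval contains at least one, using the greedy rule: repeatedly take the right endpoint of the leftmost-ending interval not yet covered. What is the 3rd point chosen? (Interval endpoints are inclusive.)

Process intervals by earliest right end; each time one isn't hit yet, stab at its right endpoint.
By right end: [0,3]  [6,8]  [8,9]  [7,10]  [11,14]  [18,20]  [19,22]  [19,25]
[0,3] uncovered → point at 3; [6,8] uncovered → point at 8; [11,14] uncovered → point at 14; [18,20] uncovered → point at 20.
Points: 3, 8, 14, 20 (4 total).

14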